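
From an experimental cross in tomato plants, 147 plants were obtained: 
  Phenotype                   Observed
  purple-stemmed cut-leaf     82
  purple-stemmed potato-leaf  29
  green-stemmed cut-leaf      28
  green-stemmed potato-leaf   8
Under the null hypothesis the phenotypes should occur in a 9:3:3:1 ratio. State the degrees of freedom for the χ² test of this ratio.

A goodness-of-fit test with 4 phenotype classes has df = 4 − 1 = 3.

3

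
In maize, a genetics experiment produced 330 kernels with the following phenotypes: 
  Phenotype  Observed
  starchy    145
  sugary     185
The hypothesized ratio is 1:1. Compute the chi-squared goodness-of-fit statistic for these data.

The 1:1 ratio has 2 parts, so with N = 330 the expected counts are:
  starchy: 330 × 1/2 = 165
  sugary: 330 × 1/2 = 165
χ² = Σ (O − E)² / E
  starchy: (145 − 165)² / 165 = 2.4242
  sugary: (185 − 165)² / 165 = 2.4242
χ² = 2.4242 + 2.4242 = 4.8484 ≈ 4.848

4.848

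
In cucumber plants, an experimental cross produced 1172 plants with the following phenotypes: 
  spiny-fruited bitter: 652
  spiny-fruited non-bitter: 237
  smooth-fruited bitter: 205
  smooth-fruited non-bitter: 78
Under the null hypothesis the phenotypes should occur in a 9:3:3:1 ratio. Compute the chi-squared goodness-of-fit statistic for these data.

Expected counts for N = 1172 under a 9:3:3:1 ratio (total parts = 16):
  spiny-fruited bitter: 1172 × 9/16 = 659.25
  spiny-fruited non-bitter: 1172 × 3/16 = 219.75
  smooth-fruited bitter: 1172 × 3/16 = 219.75
  smooth-fruited non-bitter: 1172 × 1/16 = 73.25
χ² = Σ (O − E)² / E
  spiny-fruited bitter: (652 − 659.25)² / 659.25 = 0.0797
  spiny-fruited non-bitter: (237 − 219.75)² / 219.75 = 1.3541
  smooth-fruited bitter: (205 − 219.75)² / 219.75 = 0.9900
  smooth-fruited non-bitter: (78 − 73.25)² / 73.25 = 0.3080
χ² = 0.0797 + 1.3541 + 0.9900 + 0.3080 = 2.7318 ≈ 2.732

2.732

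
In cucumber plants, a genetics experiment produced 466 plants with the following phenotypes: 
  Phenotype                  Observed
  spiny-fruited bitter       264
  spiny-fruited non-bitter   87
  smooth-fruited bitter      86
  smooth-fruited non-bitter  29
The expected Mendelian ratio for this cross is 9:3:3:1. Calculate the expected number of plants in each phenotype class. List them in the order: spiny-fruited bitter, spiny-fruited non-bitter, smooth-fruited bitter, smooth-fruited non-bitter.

262.125, 87.375, 87.375, 29.125

Total ratio parts = 16. Expected numbers out of 466:
  spiny-fruited bitter: 466 × 9/16 = 262.125
  spiny-fruited non-bitter: 466 × 3/16 = 87.375
  smooth-fruited bitter: 466 × 3/16 = 87.375
  smooth-fruited non-bitter: 466 × 1/16 = 29.125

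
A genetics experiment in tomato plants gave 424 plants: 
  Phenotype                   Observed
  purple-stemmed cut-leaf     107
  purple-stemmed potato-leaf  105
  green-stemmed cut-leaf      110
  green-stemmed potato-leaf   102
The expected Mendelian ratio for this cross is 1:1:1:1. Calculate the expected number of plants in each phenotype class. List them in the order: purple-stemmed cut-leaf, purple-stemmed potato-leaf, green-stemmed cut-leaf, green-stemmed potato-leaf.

Total ratio parts = 4. Expected numbers out of 424:
  purple-stemmed cut-leaf: 424 × 1/4 = 106
  purple-stemmed potato-leaf: 424 × 1/4 = 106
  green-stemmed cut-leaf: 424 × 1/4 = 106
  green-stemmed potato-leaf: 424 × 1/4 = 106

106, 106, 106, 106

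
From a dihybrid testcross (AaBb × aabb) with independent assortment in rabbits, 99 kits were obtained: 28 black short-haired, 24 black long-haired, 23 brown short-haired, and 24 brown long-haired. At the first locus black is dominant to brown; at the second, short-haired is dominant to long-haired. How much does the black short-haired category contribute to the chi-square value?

A dihybrid testcross with independent assortment gives a 1:1:1:1 ratio.
Under the 1:1:1:1 hypothesis (Σ ratio = 4, N = 99):
  black short-haired: 99 × 1/4 = 24.75
  black long-haired: 99 × 1/4 = 24.75
  brown short-haired: 99 × 1/4 = 24.75
  brown long-haired: 99 × 1/4 = 24.75
Contribution of black short-haired: (28 − 24.75)² / 24.75 = 0.4268

0.427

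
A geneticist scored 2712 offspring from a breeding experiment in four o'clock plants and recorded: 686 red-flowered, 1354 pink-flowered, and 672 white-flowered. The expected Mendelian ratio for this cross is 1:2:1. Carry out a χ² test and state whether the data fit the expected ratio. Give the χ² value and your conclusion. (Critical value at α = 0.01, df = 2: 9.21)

Under the 1:2:1 hypothesis (Σ ratio = 4, N = 2712):
  red-flowered: 2712 × 1/4 = 678
  pink-flowered: 2712 × 2/4 = 1356
  white-flowered: 2712 × 1/4 = 678
χ² = Σ (O − E)² / E
  red-flowered: (686 − 678)² / 678 = 0.0944
  pink-flowered: (1354 − 1356)² / 1356 = 0.0029
  white-flowered: (672 − 678)² / 678 = 0.0531
χ² = 0.0944 + 0.0029 + 0.0531 = 0.1504 ≈ 0.150
Degrees of freedom = 3 − 1 = 2; critical value at α = 0.01 is 9.21.
Since 0.150 < 9.21, we fail to reject the null hypothesis — the data are consistent with the 1:2:1 ratio.

0.150; consistent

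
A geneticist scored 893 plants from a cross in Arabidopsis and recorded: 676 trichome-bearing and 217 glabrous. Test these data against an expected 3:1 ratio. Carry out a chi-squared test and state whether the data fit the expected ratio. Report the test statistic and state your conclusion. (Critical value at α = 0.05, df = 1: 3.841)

0.233; consistent

The 3:1 ratio has 4 parts, so with N = 893 the expected counts are:
  trichome-bearing: 893 × 3/4 = 669.75
  glabrous: 893 × 1/4 = 223.25
χ² = Σ (O − E)² / E
  trichome-bearing: (676 − 669.75)² / 669.75 = 0.0583
  glabrous: (217 − 223.25)² / 223.25 = 0.1750
χ² = 0.0583 + 0.1750 = 0.2333 ≈ 0.233
Degrees of freedom = 2 − 1 = 1; critical value at α = 0.05 is 3.841.
Since 0.233 < 3.841, we fail to reject the null hypothesis — the data are consistent with the 3:1 ratio.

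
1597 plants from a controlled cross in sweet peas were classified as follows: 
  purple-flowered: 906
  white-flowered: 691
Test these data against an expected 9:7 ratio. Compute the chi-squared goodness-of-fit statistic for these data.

Under the 9:7 hypothesis (Σ ratio = 16, N = 1597):
  purple-flowered: 1597 × 9/16 = 898.3125
  white-flowered: 1597 × 7/16 = 698.6875
χ² = Σ (O − E)² / E
  purple-flowered: (906 − 898.3125)² / 898.3125 = 0.0658
  white-flowered: (691 − 698.6875)² / 698.6875 = 0.0846
χ² = 0.0658 + 0.0846 = 0.1504 ≈ 0.150

0.150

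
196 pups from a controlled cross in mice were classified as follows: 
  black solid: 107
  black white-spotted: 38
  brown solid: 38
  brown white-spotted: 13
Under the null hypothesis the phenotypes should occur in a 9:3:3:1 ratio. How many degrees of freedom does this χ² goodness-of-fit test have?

3

A goodness-of-fit test with 4 phenotype classes has df = 4 − 1 = 3.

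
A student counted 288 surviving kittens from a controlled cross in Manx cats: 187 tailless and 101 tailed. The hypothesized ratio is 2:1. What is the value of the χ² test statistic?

Total ratio parts = 3. Expected numbers out of 288:
  tailless: 288 × 2/3 = 192
  tailed: 288 × 1/3 = 96
χ² = Σ (O − E)² / E
  tailless: (187 − 192)² / 192 = 0.1302
  tailed: (101 − 96)² / 96 = 0.2604
χ² = 0.1302 + 0.2604 = 0.3906 ≈ 0.391

0.391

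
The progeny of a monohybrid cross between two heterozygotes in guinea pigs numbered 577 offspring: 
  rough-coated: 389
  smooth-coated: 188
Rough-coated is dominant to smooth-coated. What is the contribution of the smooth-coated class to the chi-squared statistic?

13.269

For a monohybrid cross between heterozygotes with complete dominance, the expected phenotypic ratio is 3:1.
Total ratio parts = 4. Expected numbers out of 577:
  rough-coated: 577 × 3/4 = 432.75
  smooth-coated: 577 × 1/4 = 144.25
Contribution of smooth-coated: (188 − 144.25)² / 144.25 = 13.2691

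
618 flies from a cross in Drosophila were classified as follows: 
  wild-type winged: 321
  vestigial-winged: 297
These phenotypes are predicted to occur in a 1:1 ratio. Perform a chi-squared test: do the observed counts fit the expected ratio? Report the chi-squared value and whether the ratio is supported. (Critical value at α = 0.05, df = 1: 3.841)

Total ratio parts = 2. Expected numbers out of 618:
  wild-type winged: 618 × 1/2 = 309
  vestigial-winged: 618 × 1/2 = 309
χ² = Σ (O − E)² / E
  wild-type winged: (321 − 309)² / 309 = 0.4660
  vestigial-winged: (297 − 309)² / 309 = 0.4660
χ² = 0.4660 + 0.4660 = 0.932
Degrees of freedom = 2 − 1 = 1; critical value at α = 0.05 is 3.841.
Since 0.932 < 3.841, we fail to reject the null hypothesis — the data are consistent with the 1:1 ratio.

0.932; consistent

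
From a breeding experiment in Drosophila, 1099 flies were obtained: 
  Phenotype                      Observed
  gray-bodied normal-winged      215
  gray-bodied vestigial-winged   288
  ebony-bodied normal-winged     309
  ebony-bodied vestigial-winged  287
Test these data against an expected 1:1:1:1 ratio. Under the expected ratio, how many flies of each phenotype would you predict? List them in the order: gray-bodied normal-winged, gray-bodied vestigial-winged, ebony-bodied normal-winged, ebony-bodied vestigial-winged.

274.75, 274.75, 274.75, 274.75

The 1:1:1:1 ratio has 4 parts, so with N = 1099 the expected counts are:
  gray-bodied normal-winged: 1099 × 1/4 = 274.75
  gray-bodied vestigial-winged: 1099 × 1/4 = 274.75
  ebony-bodied normal-winged: 1099 × 1/4 = 274.75
  ebony-bodied vestigial-winged: 1099 × 1/4 = 274.75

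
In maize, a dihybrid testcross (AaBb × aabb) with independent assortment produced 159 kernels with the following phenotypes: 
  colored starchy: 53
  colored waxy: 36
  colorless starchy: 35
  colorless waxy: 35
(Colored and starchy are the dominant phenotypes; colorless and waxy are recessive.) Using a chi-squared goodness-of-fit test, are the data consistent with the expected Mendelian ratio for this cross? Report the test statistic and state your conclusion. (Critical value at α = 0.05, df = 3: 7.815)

5.906; consistent

A dihybrid testcross with independent assortment gives a 1:1:1:1 ratio.
Total ratio parts = 4. Expected numbers out of 159:
  colored starchy: 159 × 1/4 = 39.75
  colored waxy: 159 × 1/4 = 39.75
  colorless starchy: 159 × 1/4 = 39.75
  colorless waxy: 159 × 1/4 = 39.75
χ² = Σ (O − E)² / E
  colored starchy: (53 − 39.75)² / 39.75 = 4.4167
  colored waxy: (36 − 39.75)² / 39.75 = 0.3538
  colorless starchy: (35 − 39.75)² / 39.75 = 0.5676
  colorless waxy: (35 − 39.75)² / 39.75 = 0.5676
χ² = 4.4167 + 0.3538 + 0.5676 + 0.5676 = 5.9057 ≈ 5.906
Degrees of freedom = 4 − 1 = 3; critical value at α = 0.05 is 7.815.
Since 5.906 < 7.815, we fail to reject the null hypothesis — the data are consistent with the 1:1:1:1 ratio.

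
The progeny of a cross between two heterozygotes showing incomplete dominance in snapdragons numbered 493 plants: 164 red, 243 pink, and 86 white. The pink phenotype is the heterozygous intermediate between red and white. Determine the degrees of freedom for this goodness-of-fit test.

With incomplete dominance, a heterozygote × heterozygote cross gives a 1:2:1 phenotypic ratio.
A goodness-of-fit test with 3 phenotype classes has df = 3 − 1 = 2.

2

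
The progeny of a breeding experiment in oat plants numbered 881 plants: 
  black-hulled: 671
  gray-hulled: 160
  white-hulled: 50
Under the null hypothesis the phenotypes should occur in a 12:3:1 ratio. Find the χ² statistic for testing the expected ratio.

0.787

Expected counts for N = 881 under a 12:3:1 ratio (total parts = 16):
  black-hulled: 881 × 12/16 = 660.75
  gray-hulled: 881 × 3/16 = 165.1875
  white-hulled: 881 × 1/16 = 55.0625
χ² = Σ (O − E)² / E
  black-hulled: (671 − 660.75)² / 660.75 = 0.1590
  gray-hulled: (160 − 165.1875)² / 165.1875 = 0.1629
  white-hulled: (50 − 55.0625)² / 55.0625 = 0.4655
χ² = 0.1590 + 0.1629 + 0.4655 = 0.7874 ≈ 0.787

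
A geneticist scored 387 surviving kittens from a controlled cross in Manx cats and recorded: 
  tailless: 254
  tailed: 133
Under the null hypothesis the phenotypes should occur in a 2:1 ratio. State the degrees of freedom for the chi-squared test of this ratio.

A goodness-of-fit test with 2 phenotype classes has df = 2 − 1 = 1.

1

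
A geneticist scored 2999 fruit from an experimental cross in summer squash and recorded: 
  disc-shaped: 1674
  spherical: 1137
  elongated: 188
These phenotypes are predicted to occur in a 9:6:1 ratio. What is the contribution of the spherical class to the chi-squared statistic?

0.136

Total ratio parts = 16. Expected numbers out of 2999:
  disc-shaped: 2999 × 9/16 = 1686.9375
  spherical: 2999 × 6/16 = 1124.625
  elongated: 2999 × 1/16 = 187.4375
Contribution of spherical: (1137 − 1124.625)² / 1124.625 = 0.1362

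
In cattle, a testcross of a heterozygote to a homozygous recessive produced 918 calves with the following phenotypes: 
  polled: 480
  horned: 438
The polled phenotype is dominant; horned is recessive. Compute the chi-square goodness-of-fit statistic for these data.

1.922

A testcross of a heterozygote (Aa × aa) gives a 1:1 phenotypic ratio.
Expected counts for N = 918 under a 1:1 ratio (total parts = 2):
  polled: 918 × 1/2 = 459
  horned: 918 × 1/2 = 459
χ² = Σ (O − E)² / E
  polled: (480 − 459)² / 459 = 0.9608
  horned: (438 − 459)² / 459 = 0.9608
χ² = 0.9608 + 0.9608 = 1.9216 ≈ 1.922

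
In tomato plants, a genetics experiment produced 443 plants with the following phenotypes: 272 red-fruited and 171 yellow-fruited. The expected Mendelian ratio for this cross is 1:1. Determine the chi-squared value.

23.027

Under the 1:1 hypothesis (Σ ratio = 2, N = 443):
  red-fruited: 443 × 1/2 = 221.5
  yellow-fruited: 443 × 1/2 = 221.5
χ² = Σ (O − E)² / E
  red-fruited: (272 − 221.5)² / 221.5 = 11.5135
  yellow-fruited: (171 − 221.5)² / 221.5 = 11.5135
χ² = 11.5135 + 11.5135 = 23.027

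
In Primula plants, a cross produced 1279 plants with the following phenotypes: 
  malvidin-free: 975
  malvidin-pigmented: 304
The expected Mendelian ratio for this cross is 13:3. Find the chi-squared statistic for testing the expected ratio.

21.145

Total ratio parts = 16. Expected numbers out of 1279:
  malvidin-free: 1279 × 13/16 = 1039.1875
  malvidin-pigmented: 1279 × 3/16 = 239.8125
χ² = Σ (O − E)² / E
  malvidin-free: (975 − 1039.1875)² / 1039.1875 = 3.9647
  malvidin-pigmented: (304 − 239.8125)² / 239.8125 = 17.1802
χ² = 3.9647 + 17.1802 = 21.1449 ≈ 21.145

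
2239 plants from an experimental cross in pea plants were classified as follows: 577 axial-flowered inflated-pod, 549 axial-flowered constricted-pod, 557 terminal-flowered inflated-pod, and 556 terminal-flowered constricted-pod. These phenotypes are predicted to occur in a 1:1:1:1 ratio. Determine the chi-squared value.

0.777

Under the 1:1:1:1 hypothesis (Σ ratio = 4, N = 2239):
  axial-flowered inflated-pod: 2239 × 1/4 = 559.75
  axial-flowered constricted-pod: 2239 × 1/4 = 559.75
  terminal-flowered inflated-pod: 2239 × 1/4 = 559.75
  terminal-flowered constricted-pod: 2239 × 1/4 = 559.75
χ² = Σ (O − E)² / E
  axial-flowered inflated-pod: (577 − 559.75)² / 559.75 = 0.5316
  axial-flowered constricted-pod: (549 − 559.75)² / 559.75 = 0.2065
  terminal-flowered inflated-pod: (557 − 559.75)² / 559.75 = 0.0135
  terminal-flowered constricted-pod: (556 − 559.75)² / 559.75 = 0.0251
χ² = 0.5316 + 0.2065 + 0.0135 + 0.0251 = 0.7767 ≈ 0.777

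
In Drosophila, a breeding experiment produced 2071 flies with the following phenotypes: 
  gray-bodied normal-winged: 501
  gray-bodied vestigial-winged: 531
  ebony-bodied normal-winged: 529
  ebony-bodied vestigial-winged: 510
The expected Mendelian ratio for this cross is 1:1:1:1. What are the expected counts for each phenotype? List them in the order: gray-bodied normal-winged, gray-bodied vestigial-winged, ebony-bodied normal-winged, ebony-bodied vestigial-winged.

517.75, 517.75, 517.75, 517.75

Total ratio parts = 4. Expected numbers out of 2071:
  gray-bodied normal-winged: 2071 × 1/4 = 517.75
  gray-bodied vestigial-winged: 2071 × 1/4 = 517.75
  ebony-bodied normal-winged: 2071 × 1/4 = 517.75
  ebony-bodied vestigial-winged: 2071 × 1/4 = 517.75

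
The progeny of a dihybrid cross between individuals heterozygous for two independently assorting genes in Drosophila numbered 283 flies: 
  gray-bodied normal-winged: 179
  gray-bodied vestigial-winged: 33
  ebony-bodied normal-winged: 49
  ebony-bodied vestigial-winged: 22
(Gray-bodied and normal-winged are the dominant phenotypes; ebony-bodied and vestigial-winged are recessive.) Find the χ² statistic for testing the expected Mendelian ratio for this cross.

11.414

A dihybrid F₂ with independent assortment and complete dominance at both loci gives a 9:3:3:1 phenotypic ratio.
Total ratio parts = 16. Expected numbers out of 283:
  gray-bodied normal-winged: 283 × 9/16 = 159.1875
  gray-bodied vestigial-winged: 283 × 3/16 = 53.0625
  ebony-bodied normal-winged: 283 × 3/16 = 53.0625
  ebony-bodied vestigial-winged: 283 × 1/16 = 17.6875
χ² = Σ (O − E)² / E
  gray-bodied normal-winged: (179 − 159.1875)² / 159.1875 = 2.4659
  gray-bodied vestigial-winged: (33 − 53.0625)² / 53.0625 = 7.5855
  ebony-bodied normal-winged: (49 − 53.0625)² / 53.0625 = 0.3110
  ebony-bodied vestigial-winged: (22 − 17.6875)² / 17.6875 = 1.0515
χ² = 2.4659 + 7.5855 + 0.3110 + 1.0515 = 11.4139 ≈ 11.414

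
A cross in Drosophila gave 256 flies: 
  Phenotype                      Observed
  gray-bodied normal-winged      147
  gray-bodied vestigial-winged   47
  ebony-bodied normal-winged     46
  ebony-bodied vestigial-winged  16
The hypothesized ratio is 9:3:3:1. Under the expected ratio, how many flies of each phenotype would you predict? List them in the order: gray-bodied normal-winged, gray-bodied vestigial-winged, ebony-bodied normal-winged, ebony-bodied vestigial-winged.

144, 48, 48, 16

Total ratio parts = 16. Expected numbers out of 256:
  gray-bodied normal-winged: 256 × 9/16 = 144
  gray-bodied vestigial-winged: 256 × 3/16 = 48
  ebony-bodied normal-winged: 256 × 3/16 = 48
  ebony-bodied vestigial-winged: 256 × 1/16 = 16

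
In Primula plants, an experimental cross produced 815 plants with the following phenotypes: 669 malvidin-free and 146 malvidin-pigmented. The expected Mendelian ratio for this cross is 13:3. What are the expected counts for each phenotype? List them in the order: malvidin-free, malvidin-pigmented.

The 13:3 ratio has 16 parts, so with N = 815 the expected counts are:
  malvidin-free: 815 × 13/16 = 662.1875
  malvidin-pigmented: 815 × 3/16 = 152.8125

662.1875, 152.8125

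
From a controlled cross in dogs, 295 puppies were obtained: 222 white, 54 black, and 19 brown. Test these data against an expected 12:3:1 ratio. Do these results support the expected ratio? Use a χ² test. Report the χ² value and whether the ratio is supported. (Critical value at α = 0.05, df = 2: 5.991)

0.051; consistent

Total ratio parts = 16. Expected numbers out of 295:
  white: 295 × 12/16 = 221.25
  black: 295 × 3/16 = 55.3125
  brown: 295 × 1/16 = 18.4375
χ² = Σ (O − E)² / E
  white: (222 − 221.25)² / 221.25 = 0.0025
  black: (54 − 55.3125)² / 55.3125 = 0.0311
  brown: (19 − 18.4375)² / 18.4375 = 0.0172
χ² = 0.0025 + 0.0311 + 0.0172 = 0.0508 ≈ 0.051
Degrees of freedom = 3 − 1 = 2; critical value at α = 0.05 is 5.991.
Since 0.051 < 5.991, we fail to reject the null hypothesis — the data are consistent with the 12:3:1 ratio.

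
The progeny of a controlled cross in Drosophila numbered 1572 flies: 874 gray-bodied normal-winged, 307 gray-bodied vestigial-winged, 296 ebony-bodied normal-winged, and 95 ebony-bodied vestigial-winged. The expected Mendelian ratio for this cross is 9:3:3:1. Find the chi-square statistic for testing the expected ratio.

0.741

The 9:3:3:1 ratio has 16 parts, so with N = 1572 the expected counts are:
  gray-bodied normal-winged: 1572 × 9/16 = 884.25
  gray-bodied vestigial-winged: 1572 × 3/16 = 294.75
  ebony-bodied normal-winged: 1572 × 3/16 = 294.75
  ebony-bodied vestigial-winged: 1572 × 1/16 = 98.25
χ² = Σ (O − E)² / E
  gray-bodied normal-winged: (874 − 884.25)² / 884.25 = 0.1188
  gray-bodied vestigial-winged: (307 − 294.75)² / 294.75 = 0.5091
  ebony-bodied normal-winged: (296 − 294.75)² / 294.75 = 0.0053
  ebony-bodied vestigial-winged: (95 − 98.25)² / 98.25 = 0.1075
χ² = 0.1188 + 0.5091 + 0.0053 + 0.1075 = 0.7407 ≈ 0.741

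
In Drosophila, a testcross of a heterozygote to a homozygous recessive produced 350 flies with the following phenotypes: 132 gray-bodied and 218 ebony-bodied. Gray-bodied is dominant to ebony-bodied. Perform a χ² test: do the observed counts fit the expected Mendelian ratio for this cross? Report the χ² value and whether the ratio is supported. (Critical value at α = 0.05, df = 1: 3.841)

A testcross of a heterozygote (Aa × aa) gives a 1:1 phenotypic ratio.
Under the 1:1 hypothesis (Σ ratio = 2, N = 350):
  gray-bodied: 350 × 1/2 = 175
  ebony-bodied: 350 × 1/2 = 175
χ² = Σ (O − E)² / E
  gray-bodied: (132 − 175)² / 175 = 10.5657
  ebony-bodied: (218 − 175)² / 175 = 10.5657
χ² = 10.5657 + 10.5657 = 21.1314 ≈ 21.131
Degrees of freedom = 2 − 1 = 1; critical value at α = 0.05 is 3.841.
Since 21.131 > 3.841, we reject the null hypothesis — the data do not fit the 1:1 ratio.

21.131; not consistent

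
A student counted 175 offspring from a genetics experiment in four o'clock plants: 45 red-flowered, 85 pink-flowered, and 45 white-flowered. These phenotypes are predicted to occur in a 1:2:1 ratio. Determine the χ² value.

The 1:2:1 ratio has 4 parts, so with N = 175 the expected counts are:
  red-flowered: 175 × 1/4 = 43.75
  pink-flowered: 175 × 2/4 = 87.5
  white-flowered: 175 × 1/4 = 43.75
χ² = Σ (O − E)² / E
  red-flowered: (45 − 43.75)² / 43.75 = 0.0357
  pink-flowered: (85 − 87.5)² / 87.5 = 0.0714
  white-flowered: (45 − 43.75)² / 43.75 = 0.0357
χ² = 0.0357 + 0.0714 + 0.0357 = 0.1428 ≈ 0.143

0.143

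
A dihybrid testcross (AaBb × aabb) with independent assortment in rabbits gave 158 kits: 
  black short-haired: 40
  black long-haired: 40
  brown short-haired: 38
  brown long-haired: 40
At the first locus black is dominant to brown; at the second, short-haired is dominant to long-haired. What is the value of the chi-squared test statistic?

0.076

A dihybrid testcross with independent assortment gives a 1:1:1:1 ratio.
Under the 1:1:1:1 hypothesis (Σ ratio = 4, N = 158):
  black short-haired: 158 × 1/4 = 39.5
  black long-haired: 158 × 1/4 = 39.5
  brown short-haired: 158 × 1/4 = 39.5
  brown long-haired: 158 × 1/4 = 39.5
χ² = Σ (O − E)² / E
  black short-haired: (40 − 39.5)² / 39.5 = 0.0063
  black long-haired: (40 − 39.5)² / 39.5 = 0.0063
  brown short-haired: (38 − 39.5)² / 39.5 = 0.0570
  brown long-haired: (40 − 39.5)² / 39.5 = 0.0063
χ² = 0.0063 + 0.0063 + 0.0570 + 0.0063 = 0.0759 ≈ 0.076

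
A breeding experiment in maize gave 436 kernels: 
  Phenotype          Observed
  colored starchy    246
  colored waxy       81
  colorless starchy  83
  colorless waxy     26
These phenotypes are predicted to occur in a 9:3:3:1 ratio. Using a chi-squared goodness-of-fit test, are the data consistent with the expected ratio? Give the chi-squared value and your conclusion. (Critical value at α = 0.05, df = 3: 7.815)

Expected counts for N = 436 under a 9:3:3:1 ratio (total parts = 16):
  colored starchy: 436 × 9/16 = 245.25
  colored waxy: 436 × 3/16 = 81.75
  colorless starchy: 436 × 3/16 = 81.75
  colorless waxy: 436 × 1/16 = 27.25
χ² = Σ (O − E)² / E
  colored starchy: (246 − 245.25)² / 245.25 = 0.0023
  colored waxy: (81 − 81.75)² / 81.75 = 0.0069
  colorless starchy: (83 − 81.75)² / 81.75 = 0.0191
  colorless waxy: (26 − 27.25)² / 27.25 = 0.0573
χ² = 0.0023 + 0.0069 + 0.0191 + 0.0573 = 0.0856 ≈ 0.086
Degrees of freedom = 4 − 1 = 3; critical value at α = 0.05 is 7.815.
Since 0.086 < 7.815, we fail to reject the null hypothesis — the data are consistent with the 9:3:3:1 ratio.

0.086; consistent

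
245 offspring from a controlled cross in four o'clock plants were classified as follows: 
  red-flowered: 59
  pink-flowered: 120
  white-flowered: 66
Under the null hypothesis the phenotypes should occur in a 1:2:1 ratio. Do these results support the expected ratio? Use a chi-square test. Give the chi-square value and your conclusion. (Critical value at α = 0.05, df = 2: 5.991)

Expected counts for N = 245 under a 1:2:1 ratio (total parts = 4):
  red-flowered: 245 × 1/4 = 61.25
  pink-flowered: 245 × 2/4 = 122.5
  white-flowered: 245 × 1/4 = 61.25
χ² = Σ (O − E)² / E
  red-flowered: (59 − 61.25)² / 61.25 = 0.0827
  pink-flowered: (120 − 122.5)² / 122.5 = 0.0510
  white-flowered: (66 − 61.25)² / 61.25 = 0.3684
χ² = 0.0827 + 0.0510 + 0.3684 = 0.5021 ≈ 0.502
Degrees of freedom = 3 − 1 = 2; critical value at α = 0.05 is 5.991.
Since 0.502 < 5.991, we fail to reject the null hypothesis — the data are consistent with the 1:2:1 ratio.

0.502; consistent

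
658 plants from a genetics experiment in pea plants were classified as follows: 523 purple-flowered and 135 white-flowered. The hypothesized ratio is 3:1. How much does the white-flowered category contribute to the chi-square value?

5.290

Expected counts for N = 658 under a 3:1 ratio (total parts = 4):
  purple-flowered: 658 × 3/4 = 493.5
  white-flowered: 658 × 1/4 = 164.5
Contribution of white-flowered: (135 − 164.5)² / 164.5 = 5.2903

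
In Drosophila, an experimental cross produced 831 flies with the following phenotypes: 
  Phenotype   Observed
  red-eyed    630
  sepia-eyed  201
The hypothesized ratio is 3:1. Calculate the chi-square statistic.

Expected counts for N = 831 under a 3:1 ratio (total parts = 4):
  red-eyed: 831 × 3/4 = 623.25
  sepia-eyed: 831 × 1/4 = 207.75
χ² = Σ (O − E)² / E
  red-eyed: (630 − 623.25)² / 623.25 = 0.0731
  sepia-eyed: (201 − 207.75)² / 207.75 = 0.2193
χ² = 0.0731 + 0.2193 = 0.2924 ≈ 0.292

0.292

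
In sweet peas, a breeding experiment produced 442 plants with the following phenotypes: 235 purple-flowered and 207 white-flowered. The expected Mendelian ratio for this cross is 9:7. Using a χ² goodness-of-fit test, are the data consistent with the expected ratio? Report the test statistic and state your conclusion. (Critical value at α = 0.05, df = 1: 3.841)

The 9:7 ratio has 16 parts, so with N = 442 the expected counts are:
  purple-flowered: 442 × 9/16 = 248.625
  white-flowered: 442 × 7/16 = 193.375
χ² = Σ (O − E)² / E
  purple-flowered: (235 − 248.625)² / 248.625 = 0.7467
  white-flowered: (207 − 193.375)² / 193.375 = 0.9600
χ² = 0.7467 + 0.9600 = 1.7067 ≈ 1.707
Degrees of freedom = 2 − 1 = 1; critical value at α = 0.05 is 3.841.
Since 1.707 < 3.841, we fail to reject the null hypothesis — the data are consistent with the 9:7 ratio.

1.707; consistent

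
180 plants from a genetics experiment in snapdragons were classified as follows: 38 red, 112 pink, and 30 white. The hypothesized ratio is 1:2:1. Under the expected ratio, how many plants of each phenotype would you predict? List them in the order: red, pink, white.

45, 90, 45

The 1:2:1 ratio has 4 parts, so with N = 180 the expected counts are:
  red: 180 × 1/4 = 45
  pink: 180 × 2/4 = 90
  white: 180 × 1/4 = 45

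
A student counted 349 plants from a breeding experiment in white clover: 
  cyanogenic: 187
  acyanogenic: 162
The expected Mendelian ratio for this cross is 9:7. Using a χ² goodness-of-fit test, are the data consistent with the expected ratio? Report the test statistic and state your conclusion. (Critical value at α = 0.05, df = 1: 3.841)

Expected counts for N = 349 under a 9:7 ratio (total parts = 16):
  cyanogenic: 349 × 9/16 = 196.3125
  acyanogenic: 349 × 7/16 = 152.6875
χ² = Σ (O − E)² / E
  cyanogenic: (187 − 196.3125)² / 196.3125 = 0.4418
  acyanogenic: (162 − 152.6875)² / 152.6875 = 0.5680
χ² = 0.4418 + 0.5680 = 1.0098 ≈ 1.010
Degrees of freedom = 2 − 1 = 1; critical value at α = 0.05 is 3.841.
Since 1.010 < 3.841, we fail to reject the null hypothesis — the data are consistent with the 9:7 ratio.

1.010; consistent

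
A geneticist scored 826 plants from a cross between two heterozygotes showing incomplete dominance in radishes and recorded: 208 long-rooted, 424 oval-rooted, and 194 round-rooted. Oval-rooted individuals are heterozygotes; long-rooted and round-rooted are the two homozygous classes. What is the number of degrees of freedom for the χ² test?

2

With incomplete dominance, a heterozygote × heterozygote cross gives a 1:2:1 phenotypic ratio.
A goodness-of-fit test with 3 phenotype classes has df = 3 − 1 = 2.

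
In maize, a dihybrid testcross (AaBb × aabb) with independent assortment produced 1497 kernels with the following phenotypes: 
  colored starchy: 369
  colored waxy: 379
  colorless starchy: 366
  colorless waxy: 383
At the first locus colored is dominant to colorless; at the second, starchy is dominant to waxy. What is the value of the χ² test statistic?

0.520

A dihybrid testcross with independent assortment gives a 1:1:1:1 ratio.
Under the 1:1:1:1 hypothesis (Σ ratio = 4, N = 1497):
  colored starchy: 1497 × 1/4 = 374.25
  colored waxy: 1497 × 1/4 = 374.25
  colorless starchy: 1497 × 1/4 = 374.25
  colorless waxy: 1497 × 1/4 = 374.25
χ² = Σ (O − E)² / E
  colored starchy: (369 − 374.25)² / 374.25 = 0.0736
  colored waxy: (379 − 374.25)² / 374.25 = 0.0603
  colorless starchy: (366 − 374.25)² / 374.25 = 0.1819
  colorless waxy: (383 − 374.25)² / 374.25 = 0.2046
χ² = 0.0736 + 0.0603 + 0.1819 + 0.2046 = 0.5204 ≈ 0.520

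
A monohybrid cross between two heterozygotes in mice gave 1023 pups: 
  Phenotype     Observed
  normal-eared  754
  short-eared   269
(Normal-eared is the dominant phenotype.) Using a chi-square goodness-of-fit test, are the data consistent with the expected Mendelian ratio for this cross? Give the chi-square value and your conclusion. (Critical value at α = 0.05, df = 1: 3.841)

0.915; consistent

For a monohybrid cross between heterozygotes with complete dominance, the expected phenotypic ratio is 3:1.
Expected counts for N = 1023 under a 3:1 ratio (total parts = 4):
  normal-eared: 1023 × 3/4 = 767.25
  short-eared: 1023 × 1/4 = 255.75
χ² = Σ (O − E)² / E
  normal-eared: (754 − 767.25)² / 767.25 = 0.2288
  short-eared: (269 − 255.75)² / 255.75 = 0.6865
χ² = 0.2288 + 0.6865 = 0.9153 ≈ 0.915
Degrees of freedom = 2 − 1 = 1; critical value at α = 0.05 is 3.841.
Since 0.915 < 3.841, we fail to reject the null hypothesis — the data are consistent with the 3:1 ratio.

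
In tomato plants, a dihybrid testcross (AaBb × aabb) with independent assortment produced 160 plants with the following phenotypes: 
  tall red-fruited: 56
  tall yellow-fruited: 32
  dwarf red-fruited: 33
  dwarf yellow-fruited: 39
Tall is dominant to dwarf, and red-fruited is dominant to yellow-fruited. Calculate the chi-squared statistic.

9.250

A dihybrid testcross with independent assortment gives a 1:1:1:1 ratio.
The 1:1:1:1 ratio has 4 parts, so with N = 160 the expected counts are:
  tall red-fruited: 160 × 1/4 = 40
  tall yellow-fruited: 160 × 1/4 = 40
  dwarf red-fruited: 160 × 1/4 = 40
  dwarf yellow-fruited: 160 × 1/4 = 40
χ² = Σ (O − E)² / E
  tall red-fruited: (56 − 40)² / 40 = 6.4000
  tall yellow-fruited: (32 − 40)² / 40 = 1.6000
  dwarf red-fruited: (33 − 40)² / 40 = 1.2250
  dwarf yellow-fruited: (39 − 40)² / 40 = 0.0250
χ² = 6.4000 + 1.6000 + 1.2250 + 0.0250 = 9.250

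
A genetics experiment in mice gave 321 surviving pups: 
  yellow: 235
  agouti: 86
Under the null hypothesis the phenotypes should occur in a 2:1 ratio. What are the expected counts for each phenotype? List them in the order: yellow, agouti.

214, 107

Total ratio parts = 3. Expected numbers out of 321:
  yellow: 321 × 2/3 = 214
  agouti: 321 × 1/3 = 107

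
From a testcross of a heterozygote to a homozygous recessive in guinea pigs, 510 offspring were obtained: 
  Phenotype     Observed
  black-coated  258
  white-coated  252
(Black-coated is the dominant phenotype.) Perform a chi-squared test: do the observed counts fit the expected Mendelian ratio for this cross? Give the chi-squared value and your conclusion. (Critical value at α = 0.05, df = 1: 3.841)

0.071; consistent

A testcross of a heterozygote (Aa × aa) gives a 1:1 phenotypic ratio.
The 1:1 ratio has 2 parts, so with N = 510 the expected counts are:
  black-coated: 510 × 1/2 = 255
  white-coated: 510 × 1/2 = 255
χ² = Σ (O − E)² / E
  black-coated: (258 − 255)² / 255 = 0.0353
  white-coated: (252 − 255)² / 255 = 0.0353
χ² = 0.0353 + 0.0353 = 0.0706 ≈ 0.071
Degrees of freedom = 2 − 1 = 1; critical value at α = 0.05 is 3.841.
Since 0.071 < 3.841, we fail to reject the null hypothesis — the data are consistent with the 1:1 ratio.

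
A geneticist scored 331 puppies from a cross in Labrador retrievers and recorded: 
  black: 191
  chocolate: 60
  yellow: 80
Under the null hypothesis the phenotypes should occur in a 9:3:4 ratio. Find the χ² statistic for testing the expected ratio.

The 9:3:4 ratio has 16 parts, so with N = 331 the expected counts are:
  black: 331 × 9/16 = 186.1875
  chocolate: 331 × 3/16 = 62.0625
  yellow: 331 × 4/16 = 82.75
χ² = Σ (O − E)² / E
  black: (191 − 186.1875)² / 186.1875 = 0.1244
  chocolate: (60 − 62.0625)² / 62.0625 = 0.0685
  yellow: (80 − 82.75)² / 82.75 = 0.0914
χ² = 0.1244 + 0.0685 + 0.0914 = 0.2843 ≈ 0.284

0.284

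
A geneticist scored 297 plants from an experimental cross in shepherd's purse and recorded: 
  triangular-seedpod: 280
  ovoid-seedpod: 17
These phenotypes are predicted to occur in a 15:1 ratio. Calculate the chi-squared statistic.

0.140

Expected counts for N = 297 under a 15:1 ratio (total parts = 16):
  triangular-seedpod: 297 × 15/16 = 278.4375
  ovoid-seedpod: 297 × 1/16 = 18.5625
χ² = Σ (O − E)² / E
  triangular-seedpod: (280 − 278.4375)² / 278.4375 = 0.0088
  ovoid-seedpod: (17 − 18.5625)² / 18.5625 = 0.1315
χ² = 0.0088 + 0.1315 = 0.1403 ≈ 0.140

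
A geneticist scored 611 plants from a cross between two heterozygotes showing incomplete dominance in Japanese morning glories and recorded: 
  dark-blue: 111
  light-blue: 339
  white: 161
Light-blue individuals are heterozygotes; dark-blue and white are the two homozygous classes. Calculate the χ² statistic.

With incomplete dominance, a heterozygote × heterozygote cross gives a 1:2:1 phenotypic ratio.
Under the 1:2:1 hypothesis (Σ ratio = 4, N = 611):
  dark-blue: 611 × 1/4 = 152.75
  light-blue: 611 × 2/4 = 305.5
  white: 611 × 1/4 = 152.75
χ² = Σ (O − E)² / E
  dark-blue: (111 − 152.75)² / 152.75 = 11.4112
  light-blue: (339 − 305.5)² / 305.5 = 3.6735
  white: (161 − 152.75)² / 152.75 = 0.4456
χ² = 11.4112 + 3.6735 + 0.4456 = 15.5303 ≈ 15.530

15.530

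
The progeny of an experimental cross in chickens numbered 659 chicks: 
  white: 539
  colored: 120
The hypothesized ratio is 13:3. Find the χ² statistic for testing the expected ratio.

Under the 13:3 hypothesis (Σ ratio = 16, N = 659):
  white: 659 × 13/16 = 535.4375
  colored: 659 × 3/16 = 123.5625
χ² = Σ (O − E)² / E
  white: (539 − 535.4375)² / 535.4375 = 0.0237
  colored: (120 − 123.5625)² / 123.5625 = 0.1027
χ² = 0.0237 + 0.1027 = 0.1264 ≈ 0.126

0.126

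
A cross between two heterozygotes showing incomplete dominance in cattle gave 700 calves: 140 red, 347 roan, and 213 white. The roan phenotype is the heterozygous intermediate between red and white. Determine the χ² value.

15.277

With incomplete dominance, a heterozygote × heterozygote cross gives a 1:2:1 phenotypic ratio.
The 1:2:1 ratio has 4 parts, so with N = 700 the expected counts are:
  red: 700 × 1/4 = 175
  roan: 700 × 2/4 = 350
  white: 700 × 1/4 = 175
χ² = Σ (O − E)² / E
  red: (140 − 175)² / 175 = 7.0000
  roan: (347 − 350)² / 350 = 0.0257
  white: (213 − 175)² / 175 = 8.2514
χ² = 7.0000 + 0.0257 + 8.2514 = 15.2771 ≈ 15.277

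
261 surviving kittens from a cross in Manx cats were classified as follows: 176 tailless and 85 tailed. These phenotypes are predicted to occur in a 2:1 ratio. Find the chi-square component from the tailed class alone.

The 2:1 ratio has 3 parts, so with N = 261 the expected counts are:
  tailless: 261 × 2/3 = 174
  tailed: 261 × 1/3 = 87
Contribution of tailed: (85 − 87)² / 87 = 0.0460

0.046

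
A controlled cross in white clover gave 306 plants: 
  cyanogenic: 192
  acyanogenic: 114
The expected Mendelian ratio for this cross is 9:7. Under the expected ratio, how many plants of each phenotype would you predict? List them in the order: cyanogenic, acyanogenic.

Total ratio parts = 16. Expected numbers out of 306:
  cyanogenic: 306 × 9/16 = 172.125
  acyanogenic: 306 × 7/16 = 133.875

172.125, 133.875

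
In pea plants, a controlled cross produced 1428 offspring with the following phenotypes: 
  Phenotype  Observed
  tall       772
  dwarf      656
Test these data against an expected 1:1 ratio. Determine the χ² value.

The 1:1 ratio has 2 parts, so with N = 1428 the expected counts are:
  tall: 1428 × 1/2 = 714
  dwarf: 1428 × 1/2 = 714
χ² = Σ (O − E)² / E
  tall: (772 − 714)² / 714 = 4.7115
  dwarf: (656 − 714)² / 714 = 4.7115
χ² = 4.7115 + 4.7115 = 9.423

9.423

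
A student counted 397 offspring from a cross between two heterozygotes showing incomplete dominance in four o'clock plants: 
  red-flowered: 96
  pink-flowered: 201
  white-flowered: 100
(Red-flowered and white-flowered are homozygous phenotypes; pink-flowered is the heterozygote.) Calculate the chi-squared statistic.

0.144

With incomplete dominance, a heterozygote × heterozygote cross gives a 1:2:1 phenotypic ratio.
Under the 1:2:1 hypothesis (Σ ratio = 4, N = 397):
  red-flowered: 397 × 1/4 = 99.25
  pink-flowered: 397 × 2/4 = 198.5
  white-flowered: 397 × 1/4 = 99.25
χ² = Σ (O − E)² / E
  red-flowered: (96 − 99.25)² / 99.25 = 0.1064
  pink-flowered: (201 − 198.5)² / 198.5 = 0.0315
  white-flowered: (100 − 99.25)² / 99.25 = 0.0057
χ² = 0.1064 + 0.0315 + 0.0057 = 0.1436 ≈ 0.144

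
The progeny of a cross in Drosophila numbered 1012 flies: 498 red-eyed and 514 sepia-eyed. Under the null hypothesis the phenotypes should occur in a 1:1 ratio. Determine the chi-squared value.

0.253

Expected counts for N = 1012 under a 1:1 ratio (total parts = 2):
  red-eyed: 1012 × 1/2 = 506
  sepia-eyed: 1012 × 1/2 = 506
χ² = Σ (O − E)² / E
  red-eyed: (498 − 506)² / 506 = 0.1265
  sepia-eyed: (514 − 506)² / 506 = 0.1265
χ² = 0.1265 + 0.1265 = 0.253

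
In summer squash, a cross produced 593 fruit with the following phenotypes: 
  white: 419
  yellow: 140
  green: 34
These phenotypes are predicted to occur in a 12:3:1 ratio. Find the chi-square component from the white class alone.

Total ratio parts = 16. Expected numbers out of 593:
  white: 593 × 12/16 = 444.75
  yellow: 593 × 3/16 = 111.1875
  green: 593 × 1/16 = 37.0625
Contribution of white: (419 − 444.75)² / 444.75 = 1.4909

1.491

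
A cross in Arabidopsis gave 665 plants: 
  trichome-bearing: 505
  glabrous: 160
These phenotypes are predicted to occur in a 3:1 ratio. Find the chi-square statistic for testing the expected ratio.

Expected counts for N = 665 under a 3:1 ratio (total parts = 4):
  trichome-bearing: 665 × 3/4 = 498.75
  glabrous: 665 × 1/4 = 166.25
χ² = Σ (O − E)² / E
  trichome-bearing: (505 − 498.75)² / 498.75 = 0.0783
  glabrous: (160 − 166.25)² / 166.25 = 0.2350
χ² = 0.0783 + 0.2350 = 0.3133 ≈ 0.313

0.313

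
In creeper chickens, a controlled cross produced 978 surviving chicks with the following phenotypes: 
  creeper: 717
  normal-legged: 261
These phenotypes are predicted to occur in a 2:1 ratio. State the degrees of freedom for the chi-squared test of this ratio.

A goodness-of-fit test with 2 phenotype classes has df = 2 − 1 = 1.

1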